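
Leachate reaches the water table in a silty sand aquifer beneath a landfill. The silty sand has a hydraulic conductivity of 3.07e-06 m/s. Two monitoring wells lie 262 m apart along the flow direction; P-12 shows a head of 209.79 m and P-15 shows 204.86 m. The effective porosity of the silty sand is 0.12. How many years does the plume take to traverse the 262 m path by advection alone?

17.2

Convert K: 3.07e-06 m/s × 86400 = 0.2652 m/day.
Hydraulic gradient i = (209.79 − 204.86) / 262 = 4.93 / 262 = 0.01882.
Darcy flux q = K · i = 0.2652 × 0.01882 = 0.004991 m/day.
Seepage velocity v = q / n_e = 0.004991 / 0.12 = 0.04159 m/day.
Travel time t = L / v = 262 / 0.04159 = 6299 days = 17.25 years.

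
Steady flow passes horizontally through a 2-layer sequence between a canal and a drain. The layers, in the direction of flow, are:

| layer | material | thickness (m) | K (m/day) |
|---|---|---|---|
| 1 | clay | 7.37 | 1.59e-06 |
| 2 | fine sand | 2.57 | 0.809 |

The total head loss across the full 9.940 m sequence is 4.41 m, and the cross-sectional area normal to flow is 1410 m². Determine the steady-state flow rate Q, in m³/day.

0.00134

Flow is perpendicular to layering, so the layers act in series and the equivalent K is the thickness-weighted harmonic mean.
Total thickness L = 7.37 + 2.57 = 9.940 m.
Σ(b_i/K_i) = 7.37/1.59e-06 + 2.57/0.809 = 4.635e+06 d.
K_eq = L / Σ(b_i/K_i) = 9.940 / 4.635e+06 = 2.144e-06 m/day.
Q = K_eq · A · (Δh/L) = 2.144e-06 × 1410 × (4.41/9.940) = 0.001341 m³/day.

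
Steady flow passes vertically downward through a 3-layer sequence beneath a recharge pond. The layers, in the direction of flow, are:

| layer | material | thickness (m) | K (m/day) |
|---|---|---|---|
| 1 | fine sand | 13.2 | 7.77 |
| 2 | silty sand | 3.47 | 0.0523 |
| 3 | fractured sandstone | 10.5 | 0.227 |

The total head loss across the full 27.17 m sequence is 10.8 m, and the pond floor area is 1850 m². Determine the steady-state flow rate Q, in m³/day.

175

Flow is perpendicular to layering, so the layers act in series and the equivalent K is the thickness-weighted harmonic mean.
Total thickness L = 13.2 + 3.47 + 10.5 = 27.17 m.
Σ(b_i/K_i) = 13.2/7.77 + 3.47/0.0523 + 10.5/0.227 = 114.3 d.
K_eq = L / Σ(b_i/K_i) = 27.17 / 114.3 = 0.2377 m/day.
Q = K_eq · A · (Δh/L) = 0.2377 × 1850 × (10.8/27.17) = 174.8 m³/day.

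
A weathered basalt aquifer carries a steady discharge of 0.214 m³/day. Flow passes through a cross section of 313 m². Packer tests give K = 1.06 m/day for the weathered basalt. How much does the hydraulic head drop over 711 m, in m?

0.459

From Q = K·A·i, i = Q / (K·A) = 0.214 / (1.060 × 313.0) = 0.0006450.
Head loss Δh = i · L = 0.0006450 × 711 = 0.4586 m.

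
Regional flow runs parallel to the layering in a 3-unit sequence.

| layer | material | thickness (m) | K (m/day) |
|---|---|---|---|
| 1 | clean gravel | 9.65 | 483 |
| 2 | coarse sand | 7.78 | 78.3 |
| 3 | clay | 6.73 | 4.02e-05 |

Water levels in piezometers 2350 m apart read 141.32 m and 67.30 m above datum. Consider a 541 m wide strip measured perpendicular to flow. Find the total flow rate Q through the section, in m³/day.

Flow is parallel to layering, so each bed carries its own Darcy discharge and the transmissivities add.
Σ(K_i·b_i) = 483×9.65 + 78.3×7.78 + 4.02e-05×6.73 = 5270 m²/day.
Hydraulic gradient i = (141.32 − 67.30) / 2350 = 74.02 / 2350 = 0.03150.
Q = Σ(K_i·b_i) · W · i = 5270 × 541 × 0.03150 = 89805 m³/day.

89800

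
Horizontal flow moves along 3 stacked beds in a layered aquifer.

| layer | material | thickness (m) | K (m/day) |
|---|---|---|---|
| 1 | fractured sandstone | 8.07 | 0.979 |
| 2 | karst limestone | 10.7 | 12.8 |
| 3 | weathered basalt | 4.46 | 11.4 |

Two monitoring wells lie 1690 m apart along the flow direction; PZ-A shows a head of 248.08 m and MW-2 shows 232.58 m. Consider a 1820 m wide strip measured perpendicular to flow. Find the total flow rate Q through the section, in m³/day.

Flow is parallel to layering, so each bed carries its own Darcy discharge and the transmissivities add.
Σ(K_i·b_i) = 0.979×8.07 + 12.8×10.7 + 11.4×4.46 = 195.7 m²/day.
Hydraulic gradient i = (248.08 − 232.58) / 1690 = 15.5 / 1690 = 0.009172.
Q = Σ(K_i·b_i) · W · i = 195.7 × 1820 × 0.009172 = 3267 m³/day.

3270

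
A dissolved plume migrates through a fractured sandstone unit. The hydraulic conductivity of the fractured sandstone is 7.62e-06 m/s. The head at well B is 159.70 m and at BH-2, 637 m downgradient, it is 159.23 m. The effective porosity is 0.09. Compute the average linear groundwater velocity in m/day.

0.00540

Convert K: 7.62e-06 m/s × 86400 = 0.6584 m/day.
Hydraulic gradient i = (159.70 − 159.23) / 637 = 0.47 / 637 = 0.0007378.
Darcy flux q = K · i = 0.6584 × 0.0007378 = 0.0004858 m/day.
Seepage velocity v = q / n_e = 0.0004858 / 0.09 = 0.005397 m/day.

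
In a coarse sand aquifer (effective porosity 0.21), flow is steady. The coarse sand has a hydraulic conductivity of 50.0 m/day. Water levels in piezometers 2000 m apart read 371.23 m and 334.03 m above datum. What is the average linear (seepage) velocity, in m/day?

Hydraulic gradient i = (371.23 − 334.03) / 2000 = 37.2 / 2000 = 0.01860.
Darcy flux q = K · i = 50.00 × 0.01860 = 0.9300 m/day.
Seepage velocity v = q / n_e = 0.9300 / 0.21 = 4.429 m/day.

4.43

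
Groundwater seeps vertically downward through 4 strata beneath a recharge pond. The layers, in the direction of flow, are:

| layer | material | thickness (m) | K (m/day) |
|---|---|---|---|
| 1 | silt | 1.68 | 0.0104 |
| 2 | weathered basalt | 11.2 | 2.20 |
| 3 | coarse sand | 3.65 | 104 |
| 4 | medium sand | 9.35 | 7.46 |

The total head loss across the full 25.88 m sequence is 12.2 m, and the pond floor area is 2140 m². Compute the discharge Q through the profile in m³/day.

Flow is perpendicular to layering, so the layers act in series and the equivalent K is the thickness-weighted harmonic mean.
Total thickness L = 1.68 + 11.2 + 3.65 + 9.35 = 25.88 m.
Σ(b_i/K_i) = 1.68/0.0104 + 11.2/2.20 + 3.65/104 + 9.35/7.46 = 167.9 d.
K_eq = L / Σ(b_i/K_i) = 25.88 / 167.9 = 0.1541 m/day.
Q = K_eq · A · (Δh/L) = 0.1541 × 2140 × (12.2/25.88) = 155.5 m³/day.

155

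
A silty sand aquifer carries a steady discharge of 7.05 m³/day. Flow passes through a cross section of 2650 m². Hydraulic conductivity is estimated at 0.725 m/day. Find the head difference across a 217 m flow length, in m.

0.796

From Q = K·A·i, i = Q / (K·A) = 7.05 / (0.7250 × 2650) = 0.003669.
Head loss Δh = i · L = 0.003669 × 217 = 0.7963 m.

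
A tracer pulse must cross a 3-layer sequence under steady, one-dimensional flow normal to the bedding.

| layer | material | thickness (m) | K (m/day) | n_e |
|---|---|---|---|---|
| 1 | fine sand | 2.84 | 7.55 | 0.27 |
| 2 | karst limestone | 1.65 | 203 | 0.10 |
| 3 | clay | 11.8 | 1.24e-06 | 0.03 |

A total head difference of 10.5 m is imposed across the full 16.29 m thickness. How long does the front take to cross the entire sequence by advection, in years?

3190

With flow normal to the layers, continuity requires the same specific discharge q through every layer.
Σ(b_i/K_i) = 2.84/7.55 + 1.65/203 + 11.8/1.24e-06 = 9.516e+06 d.
q = Δh / Σ(b_i/K_i) = 10.5 / 9.516e+06 = 1.103e-06 m/day.
In each layer the seepage velocity is v_i = q/n_i, so the layer transit time is t_i = b_i·n_i / q:
  layer 1 (fine sand): t_1 = 2.84 × 0.27 / 1.103e-06 = 6.949e+05 d
  layer 2 (karst limestone): t_2 = 1.65 × 0.10 / 1.103e-06 = 1.495e+05 d
  layer 3 (clay): t_3 = 11.8 × 0.03 / 1.103e-06 = 3.208e+05 d
Total t = Σ t_i = 1.165e+06 days = 3190 years.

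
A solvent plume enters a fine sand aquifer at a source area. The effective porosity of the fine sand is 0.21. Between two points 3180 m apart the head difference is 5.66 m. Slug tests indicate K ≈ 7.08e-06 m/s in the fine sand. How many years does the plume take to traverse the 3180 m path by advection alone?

1680

Convert K: 7.08e-06 m/s × 86400 = 0.6117 m/day.
Hydraulic gradient i = Δh / L = 5.66 / 3180 = 0.001780.
Darcy flux q = K · i = 0.6117 × 0.001780 = 0.001089 m/day.
Seepage velocity v = q / n_e = 0.001089 / 0.21 = 0.005185 m/day.
Travel time t = L / v = 3180 / 0.005185 = 6.134e+05 days = 1679 years.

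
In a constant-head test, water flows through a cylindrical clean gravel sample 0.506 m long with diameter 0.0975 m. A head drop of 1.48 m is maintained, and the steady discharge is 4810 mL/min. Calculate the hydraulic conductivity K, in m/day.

317

Cross-sectional area A = π·(d/2)² = π × (0.0975/2)² = 0.007466 m².
Convert discharge: 4810 mL/min = 8.017e-05 m³/s.
Darcy's law rearranged: K = Q·L / (A·Δh) = 8.017e-05 × 0.506 / (0.007466 × 1.48) = 0.003671 m/s = 317.2 m/day.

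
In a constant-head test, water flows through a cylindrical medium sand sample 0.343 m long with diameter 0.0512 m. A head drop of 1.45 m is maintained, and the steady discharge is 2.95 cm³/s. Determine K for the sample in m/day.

Cross-sectional area A = π·(d/2)² = π × (0.0512/2)² = 0.002059 m².
Convert discharge: 2.95 cm³/s = 2.950e-06 m³/s.
Darcy's law rearranged: K = Q·L / (A·Δh) = 2.950e-06 × 0.343 / (0.002059 × 1.45) = 0.0003389 m/s = 29.28 m/day.

29.3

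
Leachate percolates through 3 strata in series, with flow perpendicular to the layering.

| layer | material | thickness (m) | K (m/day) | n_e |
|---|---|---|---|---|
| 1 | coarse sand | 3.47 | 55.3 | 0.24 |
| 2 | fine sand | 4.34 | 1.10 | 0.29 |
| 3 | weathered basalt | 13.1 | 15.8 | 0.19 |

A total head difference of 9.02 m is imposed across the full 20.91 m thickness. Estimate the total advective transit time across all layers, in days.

With flow normal to the layers, continuity requires the same specific discharge q through every layer.
Σ(b_i/K_i) = 3.47/55.3 + 4.34/1.10 + 13.1/15.8 = 4.837 d.
q = Δh / Σ(b_i/K_i) = 9.02 / 4.837 = 1.865 m/day.
In each layer the seepage velocity is v_i = q/n_i, so the layer transit time is t_i = b_i·n_i / q:
  layer 1 (coarse sand): t_1 = 3.47 × 0.24 / 1.865 = 0.4466 d
  layer 2 (fine sand): t_2 = 4.34 × 0.29 / 1.865 = 0.6750 d
  layer 3 (weathered basalt): t_3 = 13.1 × 0.19 / 1.865 = 1.335 d
Total t = Σ t_i = 2.456 days.

2.46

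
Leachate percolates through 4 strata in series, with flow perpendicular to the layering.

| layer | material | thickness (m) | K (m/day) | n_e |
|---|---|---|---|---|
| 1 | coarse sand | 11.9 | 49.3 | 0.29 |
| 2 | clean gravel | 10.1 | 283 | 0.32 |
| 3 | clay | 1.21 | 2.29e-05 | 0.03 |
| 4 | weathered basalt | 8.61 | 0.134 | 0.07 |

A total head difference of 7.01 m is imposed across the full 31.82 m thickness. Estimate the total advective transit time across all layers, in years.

151

With flow normal to the layers, continuity requires the same specific discharge q through every layer.
Σ(b_i/K_i) = 11.9/49.3 + 10.1/283 + 1.21/2.29e-05 + 8.61/0.134 = 52903 d.
q = Δh / Σ(b_i/K_i) = 7.01 / 52903 = 0.0001325 m/day.
In each layer the seepage velocity is v_i = q/n_i, so the layer transit time is t_i = b_i·n_i / q:
  layer 1 (coarse sand): t_1 = 11.9 × 0.29 / 0.0001325 = 26044 d
  layer 2 (clean gravel): t_2 = 10.1 × 0.32 / 0.0001325 = 24391 d
  layer 3 (clay): t_3 = 1.21 × 0.03 / 0.0001325 = 273.9 d
  layer 4 (weathered basalt): t_4 = 8.61 × 0.07 / 0.0001325 = 4548 d
Total t = Σ t_i = 55258 days = 151.3 years.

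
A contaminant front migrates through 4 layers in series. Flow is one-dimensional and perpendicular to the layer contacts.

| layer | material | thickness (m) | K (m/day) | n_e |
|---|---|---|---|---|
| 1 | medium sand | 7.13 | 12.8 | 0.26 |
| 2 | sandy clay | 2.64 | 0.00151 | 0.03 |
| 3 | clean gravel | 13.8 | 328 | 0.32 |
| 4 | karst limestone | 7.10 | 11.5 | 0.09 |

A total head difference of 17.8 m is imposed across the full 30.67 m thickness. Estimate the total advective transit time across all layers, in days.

With flow normal to the layers, continuity requires the same specific discharge q through every layer.
Σ(b_i/K_i) = 7.13/12.8 + 2.64/0.00151 + 13.8/328 + 7.10/11.5 = 1750 d.
q = Δh / Σ(b_i/K_i) = 17.8 / 1750 = 0.01017 m/day.
In each layer the seepage velocity is v_i = q/n_i, so the layer transit time is t_i = b_i·n_i / q:
  layer 1 (medium sand): t_1 = 7.13 × 0.26 / 0.01017 = 182.2 d
  layer 2 (sandy clay): t_2 = 2.64 × 0.03 / 0.01017 = 7.785 d
  layer 3 (clean gravel): t_3 = 13.8 × 0.32 / 0.01017 = 434.0 d
  layer 4 (karst limestone): t_4 = 7.10 × 0.09 / 0.01017 = 62.81 d
Total t = Σ t_i = 686.9 days.

687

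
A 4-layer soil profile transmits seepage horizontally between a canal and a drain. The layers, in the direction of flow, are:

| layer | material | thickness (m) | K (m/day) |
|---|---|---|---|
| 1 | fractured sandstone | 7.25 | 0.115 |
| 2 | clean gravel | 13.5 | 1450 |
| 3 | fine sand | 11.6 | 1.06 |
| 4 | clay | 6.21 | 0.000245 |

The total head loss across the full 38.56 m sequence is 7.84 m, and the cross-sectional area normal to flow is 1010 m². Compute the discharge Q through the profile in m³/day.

0.311

Flow is perpendicular to layering, so the layers act in series and the equivalent K is the thickness-weighted harmonic mean.
Total thickness L = 7.25 + 13.5 + 11.6 + 6.21 = 38.56 m.
Σ(b_i/K_i) = 7.25/0.115 + 13.5/1450 + 11.6/1.06 + 6.21/0.000245 = 25421 d.
K_eq = L / Σ(b_i/K_i) = 38.56 / 25421 = 0.001517 m/day.
Q = K_eq · A · (Δh/L) = 0.001517 × 1010 × (7.84/38.56) = 0.3115 m³/day.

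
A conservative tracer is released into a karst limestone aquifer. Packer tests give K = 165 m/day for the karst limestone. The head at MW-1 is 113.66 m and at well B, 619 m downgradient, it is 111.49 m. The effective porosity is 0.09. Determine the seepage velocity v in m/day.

Hydraulic gradient i = (113.66 − 111.49) / 619 = 2.17 / 619 = 0.003506.
Darcy flux q = K · i = 165.0 × 0.003506 = 0.5784 m/day.
Seepage velocity v = q / n_e = 0.5784 / 0.09 = 6.427 m/day.

6.43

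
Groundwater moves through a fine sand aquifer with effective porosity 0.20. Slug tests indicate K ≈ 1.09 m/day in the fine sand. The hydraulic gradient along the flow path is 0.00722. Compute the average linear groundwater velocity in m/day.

0.0393

Hydraulic gradient i = 0.00722.
Darcy flux q = K · i = 1.090 × 0.007220 = 0.007870 m/day.
Seepage velocity v = q / n_e = 0.007870 / 0.20 = 0.03935 m/day.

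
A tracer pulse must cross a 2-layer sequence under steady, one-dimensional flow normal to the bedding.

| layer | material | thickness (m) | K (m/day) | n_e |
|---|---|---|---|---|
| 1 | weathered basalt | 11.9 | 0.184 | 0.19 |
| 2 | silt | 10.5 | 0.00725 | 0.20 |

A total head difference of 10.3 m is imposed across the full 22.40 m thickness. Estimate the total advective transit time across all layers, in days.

641

With flow normal to the layers, continuity requires the same specific discharge q through every layer.
Σ(b_i/K_i) = 11.9/0.184 + 10.5/0.00725 = 1513 d.
q = Δh / Σ(b_i/K_i) = 10.3 / 1513 = 0.006808 m/day.
In each layer the seepage velocity is v_i = q/n_i, so the layer transit time is t_i = b_i·n_i / q:
  layer 1 (weathered basalt): t_1 = 11.9 × 0.19 / 0.006808 = 332.1 d
  layer 2 (silt): t_2 = 10.5 × 0.20 / 0.006808 = 308.5 d
Total t = Σ t_i = 640.6 days.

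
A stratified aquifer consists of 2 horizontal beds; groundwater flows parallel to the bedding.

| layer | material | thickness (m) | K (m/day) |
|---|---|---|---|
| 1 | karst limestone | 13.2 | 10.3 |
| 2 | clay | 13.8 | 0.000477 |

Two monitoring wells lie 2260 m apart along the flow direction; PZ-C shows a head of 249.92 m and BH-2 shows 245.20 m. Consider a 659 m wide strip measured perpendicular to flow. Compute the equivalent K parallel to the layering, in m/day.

Flow is parallel to layering, so each bed carries its own Darcy discharge and the transmissivities add.
Σ(K_i·b_i) = 10.3×13.2 + 0.000477×13.8 = 136.0 m²/day.
Total thickness b = 27.00 m, so K_eq = Σ(K_i·b_i)/b = 5.036 m/day.

5.04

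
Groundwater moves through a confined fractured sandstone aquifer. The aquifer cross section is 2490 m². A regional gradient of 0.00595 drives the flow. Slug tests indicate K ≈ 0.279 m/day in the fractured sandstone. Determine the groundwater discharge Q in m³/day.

Hydraulic gradient i = 0.00595.
Darcy's law: Q = K · A · i = 0.2790 × 2490 × 0.005950 = 4.134 m³/day.

4.13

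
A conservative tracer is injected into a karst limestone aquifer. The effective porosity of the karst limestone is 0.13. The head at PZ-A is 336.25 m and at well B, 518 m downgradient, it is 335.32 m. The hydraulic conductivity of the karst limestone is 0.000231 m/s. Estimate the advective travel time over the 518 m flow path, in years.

5.15

Convert K: 0.000231 m/s × 86400 = 19.96 m/day.
Hydraulic gradient i = (336.25 − 335.32) / 518 = 0.93 / 518 = 0.001795.
Darcy flux q = K · i = 19.96 × 0.001795 = 0.03583 m/day.
Seepage velocity v = q / n_e = 0.03583 / 0.13 = 0.2756 m/day.
Travel time t = L / v = 518 / 0.2756 = 1879 days = 5.145 years.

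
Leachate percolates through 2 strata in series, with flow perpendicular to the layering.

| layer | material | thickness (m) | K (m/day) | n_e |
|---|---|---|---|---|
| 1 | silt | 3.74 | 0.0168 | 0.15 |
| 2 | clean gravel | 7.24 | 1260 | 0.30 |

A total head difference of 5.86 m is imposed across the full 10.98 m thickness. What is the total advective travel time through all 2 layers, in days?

104

With flow normal to the layers, continuity requires the same specific discharge q through every layer.
Σ(b_i/K_i) = 3.74/0.0168 + 7.24/1260 = 222.6 d.
q = Δh / Σ(b_i/K_i) = 5.86 / 222.6 = 0.02632 m/day.
In each layer the seepage velocity is v_i = q/n_i, so the layer transit time is t_i = b_i·n_i / q:
  layer 1 (silt): t_1 = 3.74 × 0.15 / 0.02632 = 21.31 d
  layer 2 (clean gravel): t_2 = 7.24 × 0.30 / 0.02632 = 82.52 d
Total t = Σ t_i = 103.8 days.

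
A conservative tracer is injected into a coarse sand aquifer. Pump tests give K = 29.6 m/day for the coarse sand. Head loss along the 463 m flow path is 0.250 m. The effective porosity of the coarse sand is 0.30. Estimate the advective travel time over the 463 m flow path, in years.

23.8

Hydraulic gradient i = Δh / L = 0.250 / 463 = 0.0005400.
Darcy flux q = K · i = 29.60 × 0.0005400 = 0.01598 m/day.
Seepage velocity v = q / n_e = 0.01598 / 0.30 = 0.05328 m/day.
Travel time t = L / v = 463 / 0.05328 = 8691 days = 23.79 years.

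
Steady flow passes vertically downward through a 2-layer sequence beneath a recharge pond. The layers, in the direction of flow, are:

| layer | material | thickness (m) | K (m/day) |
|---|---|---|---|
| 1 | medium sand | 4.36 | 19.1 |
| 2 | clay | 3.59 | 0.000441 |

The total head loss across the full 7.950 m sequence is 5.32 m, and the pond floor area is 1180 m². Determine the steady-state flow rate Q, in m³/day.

Flow is perpendicular to layering, so the layers act in series and the equivalent K is the thickness-weighted harmonic mean.
Total thickness L = 4.36 + 3.59 = 7.950 m.
Σ(b_i/K_i) = 4.36/19.1 + 3.59/0.000441 = 8141 d.
K_eq = L / Σ(b_i/K_i) = 7.950 / 8141 = 0.0009766 m/day.
Q = K_eq · A · (Δh/L) = 0.0009766 × 1180 × (5.32/7.950) = 0.7711 m³/day.

0.771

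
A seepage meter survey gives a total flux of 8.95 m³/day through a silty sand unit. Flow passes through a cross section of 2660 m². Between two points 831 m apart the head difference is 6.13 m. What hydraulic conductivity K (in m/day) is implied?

Hydraulic gradient i = Δh / L = 6.13 / 831 = 0.007377.
From Q = K·A·i, K = Q / (A·i) = 8.95 / (2660 × 0.007377) = 0.4561 m/day.

0.456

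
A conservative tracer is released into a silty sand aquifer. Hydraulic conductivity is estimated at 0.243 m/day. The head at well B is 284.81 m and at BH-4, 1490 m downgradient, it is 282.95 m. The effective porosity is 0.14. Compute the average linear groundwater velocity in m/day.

0.00217

Hydraulic gradient i = (284.81 − 282.95) / 1490 = 1.86 / 1490 = 0.001248.
Darcy flux q = K · i = 0.2430 × 0.001248 = 0.0003033 m/day.
Seepage velocity v = q / n_e = 0.0003033 / 0.14 = 0.002167 m/day.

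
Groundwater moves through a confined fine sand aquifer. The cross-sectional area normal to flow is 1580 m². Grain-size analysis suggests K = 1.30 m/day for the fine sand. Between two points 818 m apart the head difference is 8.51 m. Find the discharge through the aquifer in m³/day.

Hydraulic gradient i = Δh / L = 8.51 / 818 = 0.01040.
Darcy's law: Q = K · A · i = 1.300 × 1580 × 0.01040 = 21.37 m³/day.

21.4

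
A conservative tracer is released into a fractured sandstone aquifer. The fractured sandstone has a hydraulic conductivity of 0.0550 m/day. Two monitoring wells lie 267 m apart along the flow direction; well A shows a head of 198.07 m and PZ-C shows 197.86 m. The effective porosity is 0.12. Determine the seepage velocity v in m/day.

Hydraulic gradient i = (198.07 − 197.86) / 267 = 0.21 / 267 = 0.0007865.
Darcy flux q = K · i = 0.05500 × 0.0007865 = 4.326e-05 m/day.
Seepage velocity v = q / n_e = 4.326e-05 / 0.12 = 0.0003605 m/day.

0.000360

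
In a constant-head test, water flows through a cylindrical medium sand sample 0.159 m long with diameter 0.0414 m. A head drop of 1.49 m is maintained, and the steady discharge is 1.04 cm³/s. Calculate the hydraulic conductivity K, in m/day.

Cross-sectional area A = π·(d/2)² = π × (0.0414/2)² = 0.001346 m².
Convert discharge: 1.04 cm³/s = 1.040e-06 m³/s.
Darcy's law rearranged: K = Q·L / (A·Δh) = 1.040e-06 × 0.159 / (0.001346 × 1.49) = 8.244e-05 m/s = 7.123 m/day.

7.12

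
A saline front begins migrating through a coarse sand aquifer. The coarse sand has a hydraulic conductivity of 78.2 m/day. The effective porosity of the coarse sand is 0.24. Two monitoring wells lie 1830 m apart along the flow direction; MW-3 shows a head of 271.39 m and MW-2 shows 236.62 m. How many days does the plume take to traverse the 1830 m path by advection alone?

Hydraulic gradient i = (271.39 − 236.62) / 1830 = 34.77 / 1830 = 0.01900.
Darcy flux q = K · i = 78.20 × 0.01900 = 1.486 m/day.
Seepage velocity v = q / n_e = 1.486 / 0.24 = 6.191 m/day.
Travel time t = L / v = 1830 / 6.191 = 295.6 days.

296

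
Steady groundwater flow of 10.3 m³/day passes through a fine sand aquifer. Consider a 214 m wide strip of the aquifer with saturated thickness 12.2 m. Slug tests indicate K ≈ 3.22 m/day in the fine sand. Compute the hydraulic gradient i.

Cross-sectional area A = 214 × 12.2 = 2611 m².
From Q = K·A·i, i = Q / (K·A) = 10.3 / (3.220 × 2611) = 0.001225.

0.00123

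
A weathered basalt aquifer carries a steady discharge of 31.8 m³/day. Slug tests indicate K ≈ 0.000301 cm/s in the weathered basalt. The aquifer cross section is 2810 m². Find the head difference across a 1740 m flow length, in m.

Convert K: 0.000301 cm/s × 864 = 0.2601 m/day.
From Q = K·A·i, i = Q / (K·A) = 31.8 / (0.2601 × 2810) = 0.04352.
Head loss Δh = i · L = 0.04352 × 1740 = 75.72 m.

75.7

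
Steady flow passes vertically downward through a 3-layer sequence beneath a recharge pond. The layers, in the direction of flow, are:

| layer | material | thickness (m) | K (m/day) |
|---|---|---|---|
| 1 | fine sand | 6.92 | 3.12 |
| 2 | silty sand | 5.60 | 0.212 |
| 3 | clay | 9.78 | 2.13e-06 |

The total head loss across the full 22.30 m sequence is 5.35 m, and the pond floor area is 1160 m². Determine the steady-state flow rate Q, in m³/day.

0.00135

Flow is perpendicular to layering, so the layers act in series and the equivalent K is the thickness-weighted harmonic mean.
Total thickness L = 6.92 + 5.60 + 9.78 = 22.30 m.
Σ(b_i/K_i) = 6.92/3.12 + 5.60/0.212 + 9.78/2.13e-06 = 4.592e+06 d.
K_eq = L / Σ(b_i/K_i) = 22.30 / 4.592e+06 = 4.857e-06 m/day.
Q = K_eq · A · (Δh/L) = 4.857e-06 × 1160 × (5.35/22.30) = 0.001352 m³/day.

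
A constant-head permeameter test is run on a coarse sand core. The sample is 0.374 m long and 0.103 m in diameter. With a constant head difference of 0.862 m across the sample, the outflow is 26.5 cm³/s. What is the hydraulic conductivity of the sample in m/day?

119

Cross-sectional area A = π·(d/2)² = π × (0.103/2)² = 0.008332 m².
Convert discharge: 26.5 cm³/s = 2.650e-05 m³/s.
Darcy's law rearranged: K = Q·L / (A·Δh) = 2.650e-05 × 0.374 / (0.008332 × 0.862) = 0.001380 m/s = 119.2 m/day.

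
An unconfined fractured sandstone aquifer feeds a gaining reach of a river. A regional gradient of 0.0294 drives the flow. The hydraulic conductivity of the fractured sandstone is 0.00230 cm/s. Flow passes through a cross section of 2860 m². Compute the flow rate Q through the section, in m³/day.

167

Convert K: 0.00230 cm/s × 864 = 1.987 m/day.
Hydraulic gradient i = 0.0294.
Darcy's law: Q = K · A · i = 1.987 × 2860 × 0.02940 = 167.1 m³/day.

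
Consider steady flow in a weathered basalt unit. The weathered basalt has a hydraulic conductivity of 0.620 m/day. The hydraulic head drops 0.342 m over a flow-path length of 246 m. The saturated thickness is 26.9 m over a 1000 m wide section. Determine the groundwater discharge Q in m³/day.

23.2

Cross-sectional area A = 1000 × 26.9 = 26900 m².
Hydraulic gradient i = Δh / L = 0.342 / 246 = 0.001390.
Darcy's law: Q = K · A · i = 0.6200 × 26900 × 0.001390 = 23.19 m³/day.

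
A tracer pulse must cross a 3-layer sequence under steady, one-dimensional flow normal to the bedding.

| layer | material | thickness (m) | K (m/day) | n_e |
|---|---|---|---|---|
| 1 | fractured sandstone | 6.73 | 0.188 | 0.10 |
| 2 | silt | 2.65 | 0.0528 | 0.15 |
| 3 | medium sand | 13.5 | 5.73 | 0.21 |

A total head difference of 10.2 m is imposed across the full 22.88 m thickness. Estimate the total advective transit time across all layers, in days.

With flow normal to the layers, continuity requires the same specific discharge q through every layer.
Σ(b_i/K_i) = 6.73/0.188 + 2.65/0.0528 + 13.5/5.73 = 88.34 d.
q = Δh / Σ(b_i/K_i) = 10.2 / 88.34 = 0.1155 m/day.
In each layer the seepage velocity is v_i = q/n_i, so the layer transit time is t_i = b_i·n_i / q:
  layer 1 (fractured sandstone): t_1 = 6.73 × 0.10 / 0.1155 = 5.829 d
  layer 2 (silt): t_2 = 2.65 × 0.15 / 0.1155 = 3.443 d
  layer 3 (medium sand): t_3 = 13.5 × 0.21 / 0.1155 = 24.55 d
Total t = Σ t_i = 33.83 days.

33.8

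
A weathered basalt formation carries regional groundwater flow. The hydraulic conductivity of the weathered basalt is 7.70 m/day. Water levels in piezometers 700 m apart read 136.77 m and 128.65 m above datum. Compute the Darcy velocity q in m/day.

0.0893

Hydraulic gradient i = (136.77 − 128.65) / 700 = 8.12 / 700 = 0.01160.
Specific discharge q = K · i = 7.700 × 0.01160 = 0.08932 m/day.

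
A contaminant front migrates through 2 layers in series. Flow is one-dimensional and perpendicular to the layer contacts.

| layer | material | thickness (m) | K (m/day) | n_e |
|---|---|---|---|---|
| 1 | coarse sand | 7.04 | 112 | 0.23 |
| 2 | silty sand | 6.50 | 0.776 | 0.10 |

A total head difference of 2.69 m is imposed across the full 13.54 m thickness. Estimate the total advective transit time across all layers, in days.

With flow normal to the layers, continuity requires the same specific discharge q through every layer.
Σ(b_i/K_i) = 7.04/112 + 6.50/0.776 = 8.439 d.
q = Δh / Σ(b_i/K_i) = 2.69 / 8.439 = 0.3188 m/day.
In each layer the seepage velocity is v_i = q/n_i, so the layer transit time is t_i = b_i·n_i / q:
  layer 1 (coarse sand): t_1 = 7.04 × 0.23 / 0.3188 = 5.080 d
  layer 2 (silty sand): t_2 = 6.50 × 0.10 / 0.3188 = 2.039 d
Total t = Σ t_i = 7.119 days.

7.12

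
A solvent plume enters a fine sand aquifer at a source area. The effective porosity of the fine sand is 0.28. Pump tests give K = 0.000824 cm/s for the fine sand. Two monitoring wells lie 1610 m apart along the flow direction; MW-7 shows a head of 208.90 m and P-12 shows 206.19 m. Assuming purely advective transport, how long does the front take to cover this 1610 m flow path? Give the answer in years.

Convert K: 0.000824 cm/s × 864 = 0.7119 m/day.
Hydraulic gradient i = (208.90 − 206.19) / 1610 = 2.71 / 1610 = 0.001683.
Darcy flux q = K · i = 0.7119 × 0.001683 = 0.001198 m/day.
Seepage velocity v = q / n_e = 0.001198 / 0.28 = 0.004280 m/day.
Travel time t = L / v = 1610 / 0.004280 = 3.762e+05 days = 1030 years.

1030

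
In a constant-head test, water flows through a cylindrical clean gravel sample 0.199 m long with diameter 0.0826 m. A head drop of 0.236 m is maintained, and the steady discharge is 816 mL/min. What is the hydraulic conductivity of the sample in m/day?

Cross-sectional area A = π·(d/2)² = π × (0.0826/2)² = 0.005359 m².
Convert discharge: 816 mL/min = 1.360e-05 m³/s.
Darcy's law rearranged: K = Q·L / (A·Δh) = 1.360e-05 × 0.199 / (0.005359 × 0.236) = 0.002140 m/s = 184.9 m/day.

185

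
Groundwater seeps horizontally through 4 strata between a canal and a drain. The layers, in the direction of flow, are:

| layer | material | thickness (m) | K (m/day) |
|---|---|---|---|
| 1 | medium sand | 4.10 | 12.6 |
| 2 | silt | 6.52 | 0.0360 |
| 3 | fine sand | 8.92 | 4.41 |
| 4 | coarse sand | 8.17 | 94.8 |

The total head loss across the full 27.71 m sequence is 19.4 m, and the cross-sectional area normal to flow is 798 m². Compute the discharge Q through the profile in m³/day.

84.3

Flow is perpendicular to layering, so the layers act in series and the equivalent K is the thickness-weighted harmonic mean.
Total thickness L = 4.10 + 6.52 + 8.92 + 8.17 = 27.71 m.
Σ(b_i/K_i) = 4.10/12.6 + 6.52/0.0360 + 8.92/4.41 + 8.17/94.8 = 183.5 d.
K_eq = L / Σ(b_i/K_i) = 27.71 / 183.5 = 0.1510 m/day.
Q = K_eq · A · (Δh/L) = 0.1510 × 798 × (19.4/27.71) = 84.35 m³/day.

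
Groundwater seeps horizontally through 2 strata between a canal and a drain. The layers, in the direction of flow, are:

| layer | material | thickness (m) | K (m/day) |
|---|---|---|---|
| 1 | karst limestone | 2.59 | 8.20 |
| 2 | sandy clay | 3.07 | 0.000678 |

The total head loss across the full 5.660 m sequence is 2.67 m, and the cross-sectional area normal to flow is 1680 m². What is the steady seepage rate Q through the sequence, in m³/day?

0.991

Flow is perpendicular to layering, so the layers act in series and the equivalent K is the thickness-weighted harmonic mean.
Total thickness L = 2.59 + 3.07 = 5.660 m.
Σ(b_i/K_i) = 2.59/8.20 + 3.07/0.000678 = 4528 d.
K_eq = L / Σ(b_i/K_i) = 5.660 / 4528 = 0.001250 m/day.
Q = K_eq · A · (Δh/L) = 0.001250 × 1680 × (2.67/5.660) = 0.9906 m³/day.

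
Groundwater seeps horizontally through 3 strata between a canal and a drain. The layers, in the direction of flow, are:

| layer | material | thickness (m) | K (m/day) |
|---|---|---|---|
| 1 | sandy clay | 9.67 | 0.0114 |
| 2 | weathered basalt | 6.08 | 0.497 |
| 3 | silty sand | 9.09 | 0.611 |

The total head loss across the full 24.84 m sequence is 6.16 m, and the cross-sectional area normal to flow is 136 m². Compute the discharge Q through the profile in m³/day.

Flow is perpendicular to layering, so the layers act in series and the equivalent K is the thickness-weighted harmonic mean.
Total thickness L = 9.67 + 6.08 + 9.09 = 24.84 m.
Σ(b_i/K_i) = 9.67/0.0114 + 6.08/0.497 + 9.09/0.611 = 875.4 d.
K_eq = L / Σ(b_i/K_i) = 24.84 / 875.4 = 0.02838 m/day.
Q = K_eq · A · (Δh/L) = 0.02838 × 136 × (6.16/24.84) = 0.9571 m³/day.

0.957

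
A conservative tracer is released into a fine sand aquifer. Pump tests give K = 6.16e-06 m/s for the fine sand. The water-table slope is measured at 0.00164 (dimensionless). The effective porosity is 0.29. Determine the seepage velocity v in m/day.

0.00301

Convert K: 6.16e-06 m/s × 86400 = 0.5322 m/day.
Hydraulic gradient i = 0.00164.
Darcy flux q = K · i = 0.5322 × 0.001640 = 0.0008728 m/day.
Seepage velocity v = q / n_e = 0.0008728 / 0.29 = 0.003010 m/day.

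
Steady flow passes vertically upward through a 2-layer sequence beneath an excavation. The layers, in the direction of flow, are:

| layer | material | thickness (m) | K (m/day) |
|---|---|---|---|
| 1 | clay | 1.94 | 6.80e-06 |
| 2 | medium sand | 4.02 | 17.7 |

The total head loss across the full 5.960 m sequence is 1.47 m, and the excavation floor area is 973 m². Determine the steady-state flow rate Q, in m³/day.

Flow is perpendicular to layering, so the layers act in series and the equivalent K is the thickness-weighted harmonic mean.
Total thickness L = 1.94 + 4.02 = 5.960 m.
Σ(b_i/K_i) = 1.94/6.80e-06 + 4.02/17.7 = 2.853e+05 d.
K_eq = L / Σ(b_i/K_i) = 5.960 / 2.853e+05 = 2.089e-05 m/day.
Q = K_eq · A · (Δh/L) = 2.089e-05 × 973 × (1.47/5.960) = 0.005013 m³/day.

0.00501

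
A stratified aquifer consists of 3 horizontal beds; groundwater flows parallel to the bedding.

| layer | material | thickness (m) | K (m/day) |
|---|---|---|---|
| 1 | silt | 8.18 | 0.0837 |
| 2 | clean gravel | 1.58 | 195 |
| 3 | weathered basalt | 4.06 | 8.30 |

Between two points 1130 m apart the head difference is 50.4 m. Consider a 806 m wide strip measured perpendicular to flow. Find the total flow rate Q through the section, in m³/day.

12300

Flow is parallel to layering, so each bed carries its own Darcy discharge and the transmissivities add.
Σ(K_i·b_i) = 0.0837×8.18 + 195×1.58 + 8.30×4.06 = 342.5 m²/day.
Hydraulic gradient i = Δh / L = 50.4 / 1130 = 0.04460.
Q = Σ(K_i·b_i) · W · i = 342.5 × 806 × 0.04460 = 12312 m³/day.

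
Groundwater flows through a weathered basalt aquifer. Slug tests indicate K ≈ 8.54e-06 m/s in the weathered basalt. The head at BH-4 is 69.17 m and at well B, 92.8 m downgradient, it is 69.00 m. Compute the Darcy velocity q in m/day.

0.00135

Convert K: 8.54e-06 m/s × 86400 = 0.7379 m/day.
Hydraulic gradient i = (69.17 − 69.00) / 92.8 = 0.17 / 92.8 = 0.001832.
Specific discharge q = K · i = 0.7379 × 0.001832 = 0.001352 m/day.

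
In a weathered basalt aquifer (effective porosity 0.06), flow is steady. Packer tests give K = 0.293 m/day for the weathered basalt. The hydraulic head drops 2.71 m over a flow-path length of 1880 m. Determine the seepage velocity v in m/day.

Hydraulic gradient i = Δh / L = 2.71 / 1880 = 0.001441.
Darcy flux q = K · i = 0.2930 × 0.001441 = 0.0004224 m/day.
Seepage velocity v = q / n_e = 0.0004224 / 0.06 = 0.007039 m/day.

0.00704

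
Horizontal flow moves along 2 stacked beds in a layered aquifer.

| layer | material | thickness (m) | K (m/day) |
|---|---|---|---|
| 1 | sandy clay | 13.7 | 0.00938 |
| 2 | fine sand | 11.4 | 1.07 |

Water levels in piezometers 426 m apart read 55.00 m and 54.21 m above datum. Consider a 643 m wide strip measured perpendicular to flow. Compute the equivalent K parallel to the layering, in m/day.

Flow is parallel to layering, so each bed carries its own Darcy discharge and the transmissivities add.
Σ(K_i·b_i) = 0.00938×13.7 + 1.07×11.4 = 12.33 m²/day.
Total thickness b = 25.10 m, so K_eq = Σ(K_i·b_i)/b = 0.4911 m/day.

0.491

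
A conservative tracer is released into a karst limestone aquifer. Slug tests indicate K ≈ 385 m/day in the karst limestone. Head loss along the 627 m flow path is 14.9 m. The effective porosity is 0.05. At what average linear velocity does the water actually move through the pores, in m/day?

Hydraulic gradient i = Δh / L = 14.9 / 627 = 0.02376.
Darcy flux q = K · i = 385.0 × 0.02376 = 9.149 m/day.
Seepage velocity v = q / n_e = 9.149 / 0.05 = 183.0 m/day.

183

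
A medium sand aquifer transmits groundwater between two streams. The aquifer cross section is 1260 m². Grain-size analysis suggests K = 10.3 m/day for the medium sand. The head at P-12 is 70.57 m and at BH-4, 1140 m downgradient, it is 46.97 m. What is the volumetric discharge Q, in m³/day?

Hydraulic gradient i = (70.57 − 46.97) / 1140 = 23.6 / 1140 = 0.02070.
Darcy's law: Q = K · A · i = 10.30 × 1260 × 0.02070 = 268.7 m³/day.

269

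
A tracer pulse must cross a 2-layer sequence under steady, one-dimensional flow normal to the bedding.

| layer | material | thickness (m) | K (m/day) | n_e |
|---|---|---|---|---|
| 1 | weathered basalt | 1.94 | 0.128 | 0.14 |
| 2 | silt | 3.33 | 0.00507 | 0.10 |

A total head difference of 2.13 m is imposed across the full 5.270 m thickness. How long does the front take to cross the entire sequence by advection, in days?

191

With flow normal to the layers, continuity requires the same specific discharge q through every layer.
Σ(b_i/K_i) = 1.94/0.128 + 3.33/0.00507 = 672.0 d.
q = Δh / Σ(b_i/K_i) = 2.13 / 672.0 = 0.003170 m/day.
In each layer the seepage velocity is v_i = q/n_i, so the layer transit time is t_i = b_i·n_i / q:
  layer 1 (weathered basalt): t_1 = 1.94 × 0.14 / 0.003170 = 85.68 d
  layer 2 (silt): t_2 = 3.33 × 0.10 / 0.003170 = 105.1 d
Total t = Σ t_i = 190.7 days.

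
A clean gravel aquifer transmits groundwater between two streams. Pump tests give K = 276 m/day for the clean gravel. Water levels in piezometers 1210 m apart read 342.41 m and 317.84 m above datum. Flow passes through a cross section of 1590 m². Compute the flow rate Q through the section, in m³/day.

Hydraulic gradient i = (342.41 − 317.84) / 1210 = 24.57 / 1210 = 0.02031.
Darcy's law: Q = K · A · i = 276.0 × 1590 × 0.02031 = 8911 m³/day.

8910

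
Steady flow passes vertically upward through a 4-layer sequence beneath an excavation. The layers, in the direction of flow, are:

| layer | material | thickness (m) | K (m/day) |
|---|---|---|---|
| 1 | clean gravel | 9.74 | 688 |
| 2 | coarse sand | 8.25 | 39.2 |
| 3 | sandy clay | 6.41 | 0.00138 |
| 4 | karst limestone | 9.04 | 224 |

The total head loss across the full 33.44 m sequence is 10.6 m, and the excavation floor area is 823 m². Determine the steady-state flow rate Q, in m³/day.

Flow is perpendicular to layering, so the layers act in series and the equivalent K is the thickness-weighted harmonic mean.
Total thickness L = 9.74 + 8.25 + 6.41 + 9.04 = 33.44 m.
Σ(b_i/K_i) = 9.74/688 + 8.25/39.2 + 6.41/0.00138 + 9.04/224 = 4645 d.
K_eq = L / Σ(b_i/K_i) = 33.44 / 4645 = 0.007199 m/day.
Q = K_eq · A · (Δh/L) = 0.007199 × 823 × (10.6/33.44) = 1.878 m³/day.

1.88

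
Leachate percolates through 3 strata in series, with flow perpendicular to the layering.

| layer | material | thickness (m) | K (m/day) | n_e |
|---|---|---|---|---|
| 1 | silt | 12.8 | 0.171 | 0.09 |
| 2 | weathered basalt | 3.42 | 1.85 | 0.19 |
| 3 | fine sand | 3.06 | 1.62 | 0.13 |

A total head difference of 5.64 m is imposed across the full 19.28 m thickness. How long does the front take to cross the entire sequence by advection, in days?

30.7

With flow normal to the layers, continuity requires the same specific discharge q through every layer.
Σ(b_i/K_i) = 12.8/0.171 + 3.42/1.85 + 3.06/1.62 = 78.59 d.
q = Δh / Σ(b_i/K_i) = 5.64 / 78.59 = 0.07176 m/day.
In each layer the seepage velocity is v_i = q/n_i, so the layer transit time is t_i = b_i·n_i / q:
  layer 1 (silt): t_1 = 12.8 × 0.09 / 0.07176 = 16.05 d
  layer 2 (weathered basalt): t_2 = 3.42 × 0.19 / 0.07176 = 9.055 d
  layer 3 (fine sand): t_3 = 3.06 × 0.13 / 0.07176 = 5.543 d
Total t = Σ t_i = 30.65 days.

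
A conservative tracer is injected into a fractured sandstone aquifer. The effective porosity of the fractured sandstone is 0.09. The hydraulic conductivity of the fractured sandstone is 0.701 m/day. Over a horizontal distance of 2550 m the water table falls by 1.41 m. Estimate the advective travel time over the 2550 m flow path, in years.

1620

Hydraulic gradient i = Δh / L = 1.41 / 2550 = 0.0005529.
Darcy flux q = K · i = 0.7010 × 0.0005529 = 0.0003876 m/day.
Seepage velocity v = q / n_e = 0.0003876 / 0.09 = 0.004307 m/day.
Travel time t = L / v = 2550 / 0.004307 = 5.921e+05 days = 1621 years.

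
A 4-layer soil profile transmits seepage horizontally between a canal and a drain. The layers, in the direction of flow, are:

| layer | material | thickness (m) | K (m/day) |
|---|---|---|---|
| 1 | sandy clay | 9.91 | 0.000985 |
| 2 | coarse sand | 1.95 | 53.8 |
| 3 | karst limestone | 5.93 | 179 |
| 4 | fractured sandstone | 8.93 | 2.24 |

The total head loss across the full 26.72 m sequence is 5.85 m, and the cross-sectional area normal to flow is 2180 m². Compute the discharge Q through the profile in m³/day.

Flow is perpendicular to layering, so the layers act in series and the equivalent K is the thickness-weighted harmonic mean.
Total thickness L = 9.91 + 1.95 + 5.93 + 8.93 = 26.72 m.
Σ(b_i/K_i) = 9.91/0.000985 + 1.95/53.8 + 5.93/179 + 8.93/2.24 = 10065 d.
K_eq = L / Σ(b_i/K_i) = 26.72 / 10065 = 0.002655 m/day.
Q = K_eq · A · (Δh/L) = 0.002655 × 2180 × (5.85/26.72) = 1.267 m³/day.

1.27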